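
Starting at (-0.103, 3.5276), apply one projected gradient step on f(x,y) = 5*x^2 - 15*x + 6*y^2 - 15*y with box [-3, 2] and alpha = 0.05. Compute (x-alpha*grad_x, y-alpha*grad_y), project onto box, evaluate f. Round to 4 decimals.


Step 1: Compute gradient at (-0.103, 3.5276).
grad_x = 2*5*-0.103 - 15 = -16.03
grad_y = 2*6*3.5276 - 15 = 27.3312
Step 2: Gradient step.
x_raw = -0.103 - 0.05*-16.03 = 0.6985
y_raw = 3.5276 - 0.05*27.3312 = 2.161
Step 3: Project onto [-3, 2].
x_proj = clip(0.6985) = 0.6985
y_proj = clip(2.161) = 2.0
Step 4: Evaluate f.
f(0.6985, 2.0) = -14.038


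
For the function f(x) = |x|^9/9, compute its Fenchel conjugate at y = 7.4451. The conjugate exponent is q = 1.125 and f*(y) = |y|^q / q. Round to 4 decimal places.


The conjugate exponent q satisfies 1/p + 1/q = 1.
p = 9, so q = 9/(9 - 1) = 1.125
|y|^q = 7.4451^1.125 = 9.5687
f*(7.4451) = 9.5687 / 1.125 = 8.5055


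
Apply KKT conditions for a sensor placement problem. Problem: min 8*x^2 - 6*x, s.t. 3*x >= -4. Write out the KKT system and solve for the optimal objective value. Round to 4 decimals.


Step 1: Try lambda = 0 (constraint inactive).
Stationarity: 2*8*x - 6 = 0
x* = 6/(2*8) = 0.375
Check constraint: 3*0.375 = 1.125 >= -4 -- satisfied.
Step 2: Compute optimal value.
f(x*) = 8*0.375^2 - 6*0.375 = -1.125


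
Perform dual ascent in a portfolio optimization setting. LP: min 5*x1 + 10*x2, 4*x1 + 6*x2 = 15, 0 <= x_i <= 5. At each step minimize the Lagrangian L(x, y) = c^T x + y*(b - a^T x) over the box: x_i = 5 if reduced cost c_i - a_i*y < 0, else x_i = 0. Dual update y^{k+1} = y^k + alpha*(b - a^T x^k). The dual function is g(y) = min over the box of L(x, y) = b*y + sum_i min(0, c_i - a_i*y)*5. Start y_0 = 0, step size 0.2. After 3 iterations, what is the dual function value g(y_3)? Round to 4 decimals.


Dual ascent for LP: min 5*x1 + 10*x2, 4*x1 + 6*x2 = 15, 0 <= x_i <= 5
Step 1: y^k = 0.0, reduced costs: (5.0, 10.0)
  x^k = (0.0, 0.0), subgradient = b - a^T x = 15.0
  y^{k+1} = 0.0 + 0.2*15.0 = 3.0
Step 2: y^k = 3.0, reduced costs: (-7.0, -8.0)
  x^k = (5.0, 5.0), subgradient = b - a^T x = -35.0
  y^{k+1} = 3.0 + 0.2*-35.0 = -4.0
Step 3: y^k = -4.0, reduced costs: (21.0, 34.0)
  x^k = (0.0, 0.0), subgradient = b - a^T x = 15.0
  y^{k+1} = -4.0 + 0.2*15.0 = -1.0
Dual objective at y_3 = -1.0: reduced costs (9.0, 16.0), box minimizer x = (0.0, 0.0)
g(y_3) = b*y + (c1 - a1*y)*x1 + (c2 - a2*y)*x2 = 15*(-1.0) + 9.0*0.0 + 16.0*0.0 = -15.0 + 0.0 + 0.0 = -15.0


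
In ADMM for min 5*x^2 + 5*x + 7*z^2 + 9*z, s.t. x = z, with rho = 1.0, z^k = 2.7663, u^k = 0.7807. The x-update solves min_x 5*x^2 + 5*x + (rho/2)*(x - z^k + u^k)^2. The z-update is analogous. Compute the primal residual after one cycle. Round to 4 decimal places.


ADMM iteration with rho = 1.0, z^k = 2.7663, u^k = 0.7807
Step 1: x-update.
Minimize 5*x^2 + 5*x + (1.0/2)*(x - 2.7663 + 0.7807)^2
FOC: (2*5 + 1.0)*x = -5 + 1.0*(2.7663 - 0.7807)
x^{k+1} = -0.274
Step 2: z-update.
Minimize 7*z^2 + 9*z + (1.0/2)*(-0.274 - z + 0.7807)^2
FOC: (2*7 + 1.0)*z = -9 + 1.0*(-0.274 + 0.7807)
z^{k+1} = -0.5662
Step 3: u-update.
u^{k+1} = 0.7807 - 0.274 + 0.5662 = 1.0729
Step 4: Primal residual = |-0.274 + 0.5662| = 0.2922


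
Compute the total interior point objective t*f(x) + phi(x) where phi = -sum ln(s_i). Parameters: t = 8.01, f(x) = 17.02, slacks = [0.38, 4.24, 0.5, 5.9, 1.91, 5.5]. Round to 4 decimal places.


Step 1: Compute log-barrier.
ln values: [-0.9676, 1.4446, -0.6931, 1.775, 0.6471, 1.7047]
phi = -(-0.9676 + 1.4446 - 0.6931 + 1.775 + 0.6471 + 1.7047) = -3.9106
Step 2: Compute augmented objective.
t*f(x) = 8.01*17.02 = 136.3302
Total = 136.3302 - 3.9106 = 132.4196


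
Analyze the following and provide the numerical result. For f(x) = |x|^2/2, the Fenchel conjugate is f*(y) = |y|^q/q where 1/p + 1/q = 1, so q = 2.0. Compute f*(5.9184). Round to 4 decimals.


The conjugate exponent q satisfies 1/p + 1/q = 1.
p = 2, so q = 2/(2 - 1) = 2.0
|y|^q = 5.9184^2.0 = 35.0275
f*(5.9184) = 35.0275 / 2.0 = 17.5137


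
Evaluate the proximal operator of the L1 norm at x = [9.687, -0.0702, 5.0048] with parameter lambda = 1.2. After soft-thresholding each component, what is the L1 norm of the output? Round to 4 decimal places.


Soft-thresholding with lambda = 1.2:
prox(9.687) = sign(9.687)*max(|9.687| - 1.2, 0) = 8.487
prox(-0.0702) = sign(-0.0702)*max(|-0.0702| - 1.2, 0) = 0.0
prox(5.0048) = sign(5.0048)*max(|5.0048| - 1.2, 0) = 3.8048
prox(x) = [8.487, 0.0, 3.8048]
||prox(x)||_1 = 8.487 + 0.0 + 3.8048 = 12.2918


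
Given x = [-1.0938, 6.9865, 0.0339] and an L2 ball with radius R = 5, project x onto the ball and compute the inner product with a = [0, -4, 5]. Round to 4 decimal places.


Step 1: Compute ||x|| (intermediates to 6 decimals).
||x|| = sqrt((-1.0938)^2 + 6.9865^2 + 0.0339^2) = 7.071685
Step 2: Project.
Since ||x|| > R, scale = R/||x|| = 5/7.071685 = 0.707045, proj(x) = scale * x
proj(x) = [-0.773366, 4.93977, 0.023969]
Step 3: Dot product.
a^T * proj(x) = 0*(-0.773366) - 4*4.93977 + 5*0.023969 = -19.6392


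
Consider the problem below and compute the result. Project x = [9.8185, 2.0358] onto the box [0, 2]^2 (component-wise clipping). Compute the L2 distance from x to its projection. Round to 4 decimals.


Project each component onto [0, 2].
clip(9.8185) = 2.0, clip(2.0358) = 2.0
Projection = [2.0, 2.0]
Squared diffs: [61.1289, 0.0013]
Distance = sqrt(61.1302) = 7.8186


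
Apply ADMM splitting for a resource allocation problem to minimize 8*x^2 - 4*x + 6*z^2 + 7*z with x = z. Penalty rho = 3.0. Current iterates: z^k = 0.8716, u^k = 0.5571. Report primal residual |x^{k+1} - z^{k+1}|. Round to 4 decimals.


ADMM iteration with rho = 3.0, z^k = 0.8716, u^k = 0.5571
Step 1: x-update.
Minimize 8*x^2 - 4*x + (3.0/2)*(x - 0.8716 + 0.5571)^2
FOC: (2*8 + 3.0)*x = 4 + 3.0*(0.8716 - 0.5571)
x^{k+1} = 0.2602
Step 2: z-update.
Minimize 6*z^2 + 7*z + (3.0/2)*(0.2602 - z + 0.5571)^2
FOC: (2*6 + 3.0)*z = -7 + 3.0*(0.2602 + 0.5571)
z^{k+1} = -0.3032
Step 3: u-update.
u^{k+1} = 0.5571 + 0.2602 + 0.3032 = 1.1205
Step 4: Primal residual = |0.2602 + 0.3032| = 0.5634


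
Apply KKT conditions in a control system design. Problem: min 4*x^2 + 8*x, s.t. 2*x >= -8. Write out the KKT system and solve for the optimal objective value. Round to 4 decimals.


Step 1: Try lambda = 0 (constraint inactive).
Stationarity: 2*4*x + 8 = 0
x* = -8/(2*4) = -1.0
Check constraint: 2*-1.0 = -2.0 >= -8 -- satisfied.
Step 2: Compute optimal value.
f(x*) = 4*(-1.0)^2 + 8*(-1.0) = -4.0


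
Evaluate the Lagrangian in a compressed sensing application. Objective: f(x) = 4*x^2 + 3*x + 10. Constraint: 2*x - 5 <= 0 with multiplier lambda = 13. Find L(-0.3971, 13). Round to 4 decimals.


Step 1: Evaluate f(x).
f(-0.3971) = 4*(-0.3971)^2 + 3*(-0.3971) + 10 = 9.4395
Step 2: Evaluate g(x).
g(-0.3971) = 2*-0.3971 - 5 = -5.7942
Step 3: Compute Lagrangian.
L = 9.4395 + 13*-5.7942 = -65.8851


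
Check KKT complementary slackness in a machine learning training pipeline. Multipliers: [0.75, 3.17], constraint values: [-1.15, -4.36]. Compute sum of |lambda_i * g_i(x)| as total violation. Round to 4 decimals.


KKT complementary slackness check:
lambda_1 * g_1 = 0.75 * -1.15 = -0.8625
lambda_2 * g_2 = 3.17 * -4.36 = -13.8212
Total violation = 0.8625 + 13.8212 = 14.6837


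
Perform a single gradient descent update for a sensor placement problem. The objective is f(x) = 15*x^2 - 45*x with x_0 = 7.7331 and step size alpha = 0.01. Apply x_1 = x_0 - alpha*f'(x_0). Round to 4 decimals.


We compute the gradient at x_0 and apply the update.
f'(x) = 30*x - 45
f'(7.7331) = 30*7.7331 - 45 = 186.993
x_1 = 7.7331 - 0.01*186.993 = 5.8632


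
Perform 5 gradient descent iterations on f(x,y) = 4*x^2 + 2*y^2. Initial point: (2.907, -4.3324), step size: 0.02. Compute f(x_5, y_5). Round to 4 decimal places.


Gradient descent on f(x,y) = 4*x^2 + 2*y^2.
Starting point: (2.907, -4.3324), alpha = 0.02
Step 1: grad_x = 2*4*2.907 = 23.256, grad_y = 2*2*-4.3324 = -17.3296
  x_1 = 2.907 - 0.02*23.256 = 2.4419
  y_1 = -4.3324 - 0.02*-17.3296 = -3.9858
Step 2: grad_x = 2*4*2.4419 = 19.535, grad_y = 2*2*-3.9858 = -15.9432
  x_2 = 2.4419 - 0.02*19.535 = 2.0512
  y_2 = -3.9858 - 0.02*-15.9432 = -3.6669
Step 3: grad_x = 2*4*2.0512 = 16.4094, grad_y = 2*2*-3.6669 = -14.6678
  x_3 = 2.0512 - 0.02*16.4094 = 1.723
  y_3 = -3.6669 - 0.02*-14.6678 = -3.3736
Step 4: grad_x = 2*4*1.723 = 13.7839, grad_y = 2*2*-3.3736 = -13.4944
  x_4 = 1.723 - 0.02*13.7839 = 1.4473
  y_4 = -3.3736 - 0.02*-13.4944 = -3.1037
Step 5: grad_x = 2*4*1.4473 = 11.5785, grad_y = 2*2*-3.1037 = -12.4148
  x_5 = 1.4473 - 0.02*11.5785 = 1.2157
  y_5 = -3.1037 - 0.02*-12.4148 = -2.8554
f(1.2157, -2.8554) = 4*1.2157^2 + 2*(-2.8554)^2 = 22.2188


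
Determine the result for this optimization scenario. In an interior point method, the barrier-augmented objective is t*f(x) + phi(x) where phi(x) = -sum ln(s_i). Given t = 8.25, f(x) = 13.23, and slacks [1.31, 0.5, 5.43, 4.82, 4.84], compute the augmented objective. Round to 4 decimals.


Step 1: Compute log-barrier.
ln values: [0.27, -0.6931, 1.6919, 1.5728, 1.5769]
phi = -(0.27 - 0.6931 + 1.6919 + 1.5728 + 1.5769) = -4.4185
Step 2: Compute augmented objective.
t*f(x) = 8.25*13.23 = 109.1475
Total = 109.1475 - 4.4185 = 104.729


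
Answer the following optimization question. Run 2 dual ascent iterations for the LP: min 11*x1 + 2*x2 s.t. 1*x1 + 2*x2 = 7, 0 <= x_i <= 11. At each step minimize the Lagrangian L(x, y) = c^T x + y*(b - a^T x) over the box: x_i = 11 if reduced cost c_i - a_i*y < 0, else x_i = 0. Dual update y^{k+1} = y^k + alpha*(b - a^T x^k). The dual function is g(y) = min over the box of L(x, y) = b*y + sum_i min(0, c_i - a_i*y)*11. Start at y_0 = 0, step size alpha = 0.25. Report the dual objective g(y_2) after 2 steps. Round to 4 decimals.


Dual ascent for LP: min 11*x1 + 2*x2, 1*x1 + 2*x2 = 7, 0 <= x_i <= 11
Step 1: y^k = 0.0, reduced costs: (11.0, 2.0)
  x^k = (0.0, 0.0), subgradient = b - a^T x = 7.0
  y^{k+1} = 0.0 + 0.25*7.0 = 1.75
Step 2: y^k = 1.75, reduced costs: (9.25, -1.5)
  x^k = (0.0, 11.0), subgradient = b - a^T x = -15.0
  y^{k+1} = 1.75 + 0.25*-15.0 = -2.0
Dual objective at y_2 = -2.0: reduced costs (13.0, 6.0), box minimizer x = (0.0, 0.0)
g(y_2) = b*y + (c1 - a1*y)*x1 + (c2 - a2*y)*x2 = 7*(-2.0) + 13.0*0.0 + 6.0*0.0 = -14.0 + 0.0 + 0.0 = -14.0


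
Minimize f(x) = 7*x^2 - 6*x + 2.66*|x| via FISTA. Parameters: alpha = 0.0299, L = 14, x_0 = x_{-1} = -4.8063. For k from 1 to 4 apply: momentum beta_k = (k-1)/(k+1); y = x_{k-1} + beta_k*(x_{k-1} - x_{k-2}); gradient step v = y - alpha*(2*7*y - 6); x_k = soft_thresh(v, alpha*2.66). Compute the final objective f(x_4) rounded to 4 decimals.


FISTA on f(x) = 7*x^2 - 6*x + 2.66*|x|
L = 14, alpha = 0.0299
Iteration 1: beta = 0.0, y = -4.8063 + 0.0*(-4.8063 + 4.8063) = -4.8063
  grad(y) = -73.2882, v = y - alpha*grad = -2.615
  prox(v) = soft_thresh(-2.615, 0.0795) = -2.5354
Iteration 2: beta = 0.3333, y = -2.5354 + 0.3333*(-2.5354 + 4.8063) = -1.7785
  grad(y) = -30.899, v = y - alpha*grad = -0.8546
  prox(v) = soft_thresh(-0.8546, 0.0795) = -0.7751
Iteration 3: beta = 0.5, y = -0.7751 + 0.5*(-0.7751 + 2.5354) = 0.1051
  grad(y) = -4.5286, v = y - alpha*grad = 0.2405
  prox(v) = soft_thresh(0.2405, 0.0795) = 0.161
Iteration 4: beta = 0.6, y = 0.161 + 0.6*(0.161 + 0.7751) = 0.7226
  grad(y) = 4.1164, v = y - alpha*grad = 0.5995
  prox(v) = soft_thresh(0.5995, 0.0795) = 0.52
f(x_4) = 7*0.52^2 - 6*0.52 + 2.66*|0.52| = 0.1559


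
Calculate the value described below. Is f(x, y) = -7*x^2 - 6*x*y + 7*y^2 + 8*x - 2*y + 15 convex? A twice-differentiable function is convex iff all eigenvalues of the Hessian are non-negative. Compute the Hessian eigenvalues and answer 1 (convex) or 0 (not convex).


The Hessian of f(x,y) = -7*x^2 - 6*x*y + 7*y^2 + 8*x - 2*y + 15 is:
H = [[-14, -6], [-6, 14]]
Trace = -14 + 14 = 0
Determinant = -14*14 - (-6)^2 = -232
Discriminant = (0)^2 - 4*-232 = 928.0
Eigenvalues: lambda_1 = -15.2315, lambda_2 = 15.2315
The function is not convex.

0


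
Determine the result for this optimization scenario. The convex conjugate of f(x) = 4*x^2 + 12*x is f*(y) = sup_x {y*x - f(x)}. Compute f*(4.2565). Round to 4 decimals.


f*(y) = sup_x {y*x - a*x^2 - b*x} = sup_x {(y-b)*x - a*x^2}
FOC: (y - b) - 2a*x = 0 => x* = (y - b)/(2a)
x* = (4.2565 - 12)/(2*4) = -0.9679
f*(4.2565) = (y-b)^2/(4a) = (4.2565 - 12)^2/(4*4)
= 59.9618/16 = 3.7476


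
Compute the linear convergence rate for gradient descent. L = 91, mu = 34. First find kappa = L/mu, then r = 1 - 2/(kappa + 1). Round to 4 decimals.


Step 1: Compute the condition number.
kappa = L/mu = 91/34 = 2.6765
Step 2: Compute the convergence rate.
r = 1 - 2/(kappa + 1) = 1 - 2*mu/(L + mu) = (L - mu)/(L + mu) = 57/125 = 0.456


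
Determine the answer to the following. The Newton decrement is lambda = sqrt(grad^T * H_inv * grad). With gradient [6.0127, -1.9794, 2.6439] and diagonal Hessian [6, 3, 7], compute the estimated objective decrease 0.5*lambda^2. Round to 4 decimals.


Step 1: H is diagonal, so H^(-1) * g = [1.0021, -0.6598, 0.3777].
Step 2: g^T H^(-1) g = sum_i g_i^2 / H_ii
  = (6.0127)^2/6 + (-1.9794)^2/3 + (2.6439)^2/7
  = 6.0254 + 1.306 + 0.9986 = 8.33
Step 3: Objective decrease = 0.5 * g^T H^(-1) g = 4.165


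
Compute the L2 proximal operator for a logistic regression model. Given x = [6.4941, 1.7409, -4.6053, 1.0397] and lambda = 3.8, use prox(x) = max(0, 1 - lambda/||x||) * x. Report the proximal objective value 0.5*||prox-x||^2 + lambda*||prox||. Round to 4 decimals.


Step 1: Compute ||x||.
||x|| = 8.2155
Step 2: Compute scaling factor.
scale = max(0, 1 - 3.8/8.2155) = 0.5375
Step 3: prox(x) = [3.4903, 0.9357, -2.4752, 0.5588]
||prox(x)|| = 4.4155
Step 4: Proximal objective.
0.5*||prox-x||^2 = 7.22
lambda*||prox|| = 16.7789
Total = 23.9988


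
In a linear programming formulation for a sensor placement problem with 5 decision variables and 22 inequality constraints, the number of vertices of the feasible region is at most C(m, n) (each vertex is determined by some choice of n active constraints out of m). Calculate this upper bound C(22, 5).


Each vertex corresponds to some choice of n active constraints out of m, so the number of vertices is at most C(m, n) = m! / (n!(m-n)!).
m = 22, n = 5
Numerator: 22 * 21 * 20 * 19 * 18
Denominator: 5! = 120
C(22, 5) = 26334


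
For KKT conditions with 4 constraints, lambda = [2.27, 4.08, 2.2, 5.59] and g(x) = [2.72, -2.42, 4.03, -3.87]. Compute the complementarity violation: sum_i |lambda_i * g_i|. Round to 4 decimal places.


KKT complementary slackness check:
lambda_1 * g_1 = 2.27 * 2.72 = 6.1744
lambda_2 * g_2 = 4.08 * -2.42 = -9.8736
lambda_3 * g_3 = 2.2 * 4.03 = 8.866
lambda_4 * g_4 = 5.59 * -3.87 = -21.6333
Total violation = 6.1744 + 9.8736 + 8.866 + 21.6333 = 46.5473


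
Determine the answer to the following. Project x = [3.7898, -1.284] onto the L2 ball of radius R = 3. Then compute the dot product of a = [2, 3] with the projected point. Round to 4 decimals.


Step 1: Compute ||x|| (intermediates to 6 decimals).
||x|| = sqrt(3.7898^2 + (-1.284)^2) = 4.001405
Step 2: Project.
Since ||x|| > R, scale = R/||x|| = 3/4.001405 = 0.749737, proj(x) = scale * x
proj(x) = [2.841353, -0.962662]
Step 3: Dot product.
a^T * proj(x) = 2*2.841353 + 3*(-0.962662) = 2.7947


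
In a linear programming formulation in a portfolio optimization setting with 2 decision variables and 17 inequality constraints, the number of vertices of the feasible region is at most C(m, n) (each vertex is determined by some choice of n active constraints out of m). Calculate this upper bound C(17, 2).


Each vertex corresponds to some choice of n active constraints out of m, so the number of vertices is at most C(m, n) = m! / (n!(m-n)!).
m = 17, n = 2
Numerator: 17 * 16
Denominator: 2! = 2
C(17, 2) = 136


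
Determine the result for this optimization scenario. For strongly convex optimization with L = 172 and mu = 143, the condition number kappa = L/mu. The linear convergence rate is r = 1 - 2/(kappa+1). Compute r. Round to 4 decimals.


Step 1: Compute the condition number.
kappa = L/mu = 172/143 = 1.2028
Step 2: Compute the convergence rate.
r = 1 - 2/(kappa + 1) = 1 - 2*mu/(L + mu) = (L - mu)/(L + mu) = 29/315 = 0.0921


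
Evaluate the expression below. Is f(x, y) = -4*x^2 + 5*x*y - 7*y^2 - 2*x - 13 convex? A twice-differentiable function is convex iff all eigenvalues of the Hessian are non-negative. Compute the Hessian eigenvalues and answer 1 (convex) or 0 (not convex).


The Hessian of f(x,y) = -4*x^2 + 5*x*y - 7*y^2 - 2*x - 13 is:
H = [[-8, 5], [5, -14]]
Trace = -8 - 14 = -22
Determinant = -8*-14 - (5)^2 = 87
Discriminant = (-22)^2 - 4*87 = 136.0
Eigenvalues: lambda_1 = -16.831, lambda_2 = -5.169
The function is not convex.

0


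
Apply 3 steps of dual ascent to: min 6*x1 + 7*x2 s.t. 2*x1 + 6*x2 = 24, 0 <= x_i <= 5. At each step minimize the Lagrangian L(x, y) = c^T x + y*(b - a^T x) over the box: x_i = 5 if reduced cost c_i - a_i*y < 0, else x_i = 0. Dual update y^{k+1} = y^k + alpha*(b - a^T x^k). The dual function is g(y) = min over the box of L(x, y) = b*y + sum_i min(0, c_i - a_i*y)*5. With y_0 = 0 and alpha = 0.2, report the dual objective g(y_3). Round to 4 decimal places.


Dual ascent for LP: min 6*x1 + 7*x2, 2*x1 + 6*x2 = 24, 0 <= x_i <= 5
Step 1: y^k = 0.0, reduced costs: (6.0, 7.0)
  x^k = (0.0, 0.0), subgradient = b - a^T x = 24.0
  y^{k+1} = 0.0 + 0.2*24.0 = 4.8
Step 2: y^k = 4.8, reduced costs: (-3.6, -21.8)
  x^k = (5.0, 5.0), subgradient = b - a^T x = -16.0
  y^{k+1} = 4.8 + 0.2*-16.0 = 1.6
Step 3: y^k = 1.6, reduced costs: (2.8, -2.6)
  x^k = (0.0, 5.0), subgradient = b - a^T x = -6.0
  y^{k+1} = 1.6 + 0.2*-6.0 = 0.4
Dual objective at y_3 = 0.4: reduced costs (5.2, 4.6), box minimizer x = (0.0, 0.0)
g(y_3) = b*y + (c1 - a1*y)*x1 + (c2 - a2*y)*x2 = 24*0.4 + 5.2*0.0 + 4.6*0.0 = 9.6 + 0.0 + 0.0 = 9.6


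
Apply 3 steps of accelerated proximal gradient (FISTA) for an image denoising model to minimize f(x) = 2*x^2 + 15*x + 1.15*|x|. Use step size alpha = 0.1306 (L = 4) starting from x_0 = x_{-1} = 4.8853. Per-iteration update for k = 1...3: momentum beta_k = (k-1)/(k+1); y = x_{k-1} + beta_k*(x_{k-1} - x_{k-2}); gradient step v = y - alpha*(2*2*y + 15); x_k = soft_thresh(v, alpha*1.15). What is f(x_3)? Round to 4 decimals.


FISTA on f(x) = 2*x^2 + 15*x + 1.15*|x|
L = 4, alpha = 0.1306
Iteration 1: beta = 0.0, y = 4.8853 + 0.0*(4.8853 - 4.8853) = 4.8853
  grad(y) = 34.5412, v = y - alpha*grad = 0.3742
  prox(v) = soft_thresh(0.3742, 0.1502) = 0.224
Iteration 2: beta = 0.3333, y = 0.224 + 0.3333*(0.224 - 4.8853) = -1.3297
  grad(y) = 9.6811, v = y - alpha*grad = -2.5941
  prox(v) = soft_thresh(-2.5941, 0.1502) = -2.4439
Iteration 3: beta = 0.5, y = -2.4439 + 0.5*(-2.4439 - 0.224) = -3.7778
  grad(y) = -0.1114, v = y - alpha*grad = -3.7633
  prox(v) = soft_thresh(-3.7633, 0.1502) = -3.6131
f(x_3) = 2*(-3.6131)^2 + 15*(-3.6131) + 1.15*|-3.6131| = -23.9324


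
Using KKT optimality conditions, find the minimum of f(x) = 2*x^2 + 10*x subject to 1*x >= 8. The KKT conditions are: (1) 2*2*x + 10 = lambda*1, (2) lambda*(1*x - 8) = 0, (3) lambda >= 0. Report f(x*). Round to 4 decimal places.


Step 1: Try lambda = 0 (constraint inactive).
x_unc = -10/(2*2) = -2.5
Check: 1*-2.5 = -2.5 < 8 -- violated!
Step 2: Constraint must be active: 1*x = 8
x* = 8/1 = 8.0
lambda = (2*2*8.0 + 10)/1 = 42.0
Step 3: Compute optimal value.
f(x*) = 2*8.0^2 + 10*8.0 = 208.0


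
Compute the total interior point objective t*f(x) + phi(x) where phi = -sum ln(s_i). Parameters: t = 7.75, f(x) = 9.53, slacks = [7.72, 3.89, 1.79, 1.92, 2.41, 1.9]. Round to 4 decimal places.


Step 1: Compute log-barrier.
ln values: [2.0438, 1.3584, 0.5822, 0.6523, 0.8796, 0.6419]
phi = -(2.0438 + 1.3584 + 0.5822 + 0.6523 + 0.8796 + 0.6419) = -6.1582
Step 2: Compute augmented objective.
t*f(x) = 7.75*9.53 = 73.8575
Total = 73.8575 - 6.1582 = 67.6993


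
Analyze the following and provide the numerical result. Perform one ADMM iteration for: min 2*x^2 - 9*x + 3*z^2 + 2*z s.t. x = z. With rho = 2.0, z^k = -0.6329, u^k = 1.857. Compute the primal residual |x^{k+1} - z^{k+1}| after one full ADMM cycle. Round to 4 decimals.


ADMM iteration with rho = 2.0, z^k = -0.6329, u^k = 1.857
Step 1: x-update.
Minimize 2*x^2 - 9*x + (2.0/2)*(x + 0.6329 + 1.857)^2
FOC: (2*2 + 2.0)*x = 9 + 2.0*(-0.6329 - 1.857)
x^{k+1} = 0.67
Step 2: z-update.
Minimize 3*z^2 + 2*z + (2.0/2)*(0.67 - z + 1.857)^2
FOC: (2*3 + 2.0)*z = -2 + 2.0*(0.67 + 1.857)
z^{k+1} = 0.3818
Step 3: u-update.
u^{k+1} = 1.857 + 0.67 - 0.3818 = 2.1453
Step 4: Primal residual = |0.67 - 0.3818| = 0.2883


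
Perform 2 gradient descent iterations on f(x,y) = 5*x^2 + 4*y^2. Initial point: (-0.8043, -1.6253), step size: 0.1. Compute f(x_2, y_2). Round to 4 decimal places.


Gradient descent on f(x,y) = 5*x^2 + 4*y^2.
Starting point: (-0.8043, -1.6253), alpha = 0.1
Step 1: grad_x = 2*5*-0.8043 = -8.043, grad_y = 2*4*-1.6253 = -13.0024
  x_1 = -0.8043 - 0.1*-8.043 = 0.0
  y_1 = -1.6253 - 0.1*-13.0024 = -0.3251
Step 2: grad_x = 2*5*0.0 = 0.0, grad_y = 2*4*-0.3251 = -2.6005
  x_2 = 0.0 - 0.1*0.0 = 0.0
  y_2 = -0.3251 - 0.1*-2.6005 = -0.065
f(0.0, -0.065) = 5*0.0^2 + 4*(-0.065)^2 = 0.0169


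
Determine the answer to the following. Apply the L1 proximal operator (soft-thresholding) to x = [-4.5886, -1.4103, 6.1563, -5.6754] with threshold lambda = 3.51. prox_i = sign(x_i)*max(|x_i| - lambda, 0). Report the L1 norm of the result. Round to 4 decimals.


Soft-thresholding with lambda = 3.51:
prox(-4.5886) = sign(-4.5886)*max(|-4.5886| - 3.51, 0) = -1.0786
prox(-1.4103) = sign(-1.4103)*max(|-1.4103| - 3.51, 0) = 0.0
prox(6.1563) = sign(6.1563)*max(|6.1563| - 3.51, 0) = 2.6463
prox(-5.6754) = sign(-5.6754)*max(|-5.6754| - 3.51, 0) = -2.1654
prox(x) = [-1.0786, 0.0, 2.6463, -2.1654]
||prox(x)||_1 = 1.0786 + 0.0 + 2.6463 + 2.1654 = 5.8903


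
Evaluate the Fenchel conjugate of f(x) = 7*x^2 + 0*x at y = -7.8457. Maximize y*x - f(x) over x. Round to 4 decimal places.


f*(y) = sup_x {y*x - a*x^2 - b*x} = sup_x {(y-b)*x - a*x^2}
FOC: (y - b) - 2a*x = 0 => x* = (y - b)/(2a)
x* = (-7.8457 - 0)/(2*7) = -0.5604
f*(-7.8457) = (y-b)^2/(4a) = (-7.8457 - 0)^2/(4*7)
= 61.555/28 = 2.1984


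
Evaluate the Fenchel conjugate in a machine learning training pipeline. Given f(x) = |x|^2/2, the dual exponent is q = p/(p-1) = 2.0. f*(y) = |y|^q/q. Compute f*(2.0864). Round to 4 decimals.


The conjugate exponent q satisfies 1/p + 1/q = 1.
p = 2, so q = 2/(2 - 1) = 2.0
|y|^q = 2.0864^2.0 = 4.3531
f*(2.0864) = 4.3531 / 2.0 = 2.1765


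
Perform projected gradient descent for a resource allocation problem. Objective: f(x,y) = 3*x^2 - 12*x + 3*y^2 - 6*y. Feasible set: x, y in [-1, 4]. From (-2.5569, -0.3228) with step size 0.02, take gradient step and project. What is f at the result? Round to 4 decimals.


Step 1: Compute gradient at (-2.5569, -0.3228).
grad_x = 2*3*-2.5569 - 12 = -27.3414
grad_y = 2*3*-0.3228 - 6 = -7.9368
Step 2: Gradient step.
x_raw = -2.5569 - 0.02*-27.3414 = -2.0101
y_raw = -0.3228 - 0.02*-7.9368 = -0.1641
Step 3: Project onto [-1, 4].
x_proj = clip(-2.0101) = -1.0
y_proj = clip(-0.1641) = -0.1641
Step 4: Evaluate f.
f(-1.0, -0.1641) = 16.0651


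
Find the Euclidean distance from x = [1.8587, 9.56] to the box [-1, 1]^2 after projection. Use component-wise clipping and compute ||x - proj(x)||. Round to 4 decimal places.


Project each component onto [-1, 1].
clip(1.8587) = 1.0, clip(9.56) = 1.0
Projection = [1.0, 1.0]
Squared diffs: [0.7374, 73.2736]
Distance = sqrt(74.011) = 8.603


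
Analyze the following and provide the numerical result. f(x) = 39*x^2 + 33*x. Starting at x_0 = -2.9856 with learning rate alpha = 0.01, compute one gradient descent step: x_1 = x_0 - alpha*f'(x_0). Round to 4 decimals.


We compute the gradient at x_0 and apply the update.
f'(x) = 78*x + 33
f'(-2.9856) = 78*-2.9856 + 33 = -199.8768
x_1 = -2.9856 - 0.01*-199.8768 = -0.9868


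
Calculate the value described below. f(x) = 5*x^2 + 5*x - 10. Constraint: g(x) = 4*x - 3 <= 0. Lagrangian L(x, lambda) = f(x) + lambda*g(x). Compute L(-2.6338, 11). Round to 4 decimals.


Step 1: Evaluate f(x).
f(-2.6338) = 5*(-2.6338)^2 + 5*(-2.6338) - 10 = 11.5155
Step 2: Evaluate g(x).
g(-2.6338) = 4*-2.6338 - 3 = -13.5352
Step 3: Compute Lagrangian.
L = 11.5155 + 11*-13.5352 = -137.3717


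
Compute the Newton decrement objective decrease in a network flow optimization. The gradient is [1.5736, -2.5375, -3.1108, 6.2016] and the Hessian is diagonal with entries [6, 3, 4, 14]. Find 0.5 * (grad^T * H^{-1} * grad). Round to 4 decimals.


Step 1: H is diagonal, so H^(-1) * g = [0.2623, -0.8458, -0.7777, 0.443].
Step 2: g^T H^(-1) g = sum_i g_i^2 / H_ii
  = (1.5736)^2/6 + (-2.5375)^2/3 + (-3.1108)^2/4 + (6.2016)^2/14
  = 0.4127 + 2.1463 + 2.4193 + 2.7471 = 7.7254
Step 3: Objective decrease = 0.5 * g^T H^(-1) g = 3.8627


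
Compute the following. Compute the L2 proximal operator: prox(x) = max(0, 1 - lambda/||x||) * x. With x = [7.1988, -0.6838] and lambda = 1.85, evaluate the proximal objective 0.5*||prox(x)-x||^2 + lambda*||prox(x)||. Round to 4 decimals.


Step 1: Compute ||x||.
||x|| = 7.2312
Step 2: Compute scaling factor.
scale = max(0, 1 - 1.85/7.2312) = 0.7442
Step 3: prox(x) = [5.3571, -0.5089]
||prox(x)|| = 5.3812
Step 4: Proximal objective.
0.5*||prox-x||^2 = 1.7113
lambda*||prox|| = 9.9552
Total = 11.6665


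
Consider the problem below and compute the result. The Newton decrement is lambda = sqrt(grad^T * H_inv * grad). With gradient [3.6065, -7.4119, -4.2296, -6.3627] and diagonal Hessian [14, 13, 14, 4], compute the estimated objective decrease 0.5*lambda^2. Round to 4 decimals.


Step 1: H is diagonal, so H^(-1) * g = [0.2576, -0.5701, -0.3021, -1.5907].
Step 2: g^T H^(-1) g = sum_i g_i^2 / H_ii
  = (3.6065)^2/14 + (-7.4119)^2/13 + (-4.2296)^2/14 + (-6.3627)^2/4
  = 0.9291 + 4.2259 + 1.2778 + 10.121 = 16.5537
Step 3: Objective decrease = 0.5 * g^T H^(-1) g = 8.2769


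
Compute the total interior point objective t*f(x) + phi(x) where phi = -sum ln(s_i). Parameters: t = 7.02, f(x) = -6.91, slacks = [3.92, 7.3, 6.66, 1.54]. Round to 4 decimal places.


Step 1: Compute log-barrier.
ln values: [1.3661, 1.9879, 1.8961, 0.4318]
phi = -(1.3661 + 1.9879 + 1.8961 + 0.4318) = -5.6819
Step 2: Compute augmented objective.
t*f(x) = 7.02*-6.91 = -48.5082
Total = -48.5082 - 5.6819 = -54.1901


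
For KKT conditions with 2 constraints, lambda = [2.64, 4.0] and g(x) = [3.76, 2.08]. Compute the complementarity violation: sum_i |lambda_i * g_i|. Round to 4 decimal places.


KKT complementary slackness check:
lambda_1 * g_1 = 2.64 * 3.76 = 9.9264
lambda_2 * g_2 = 4.0 * 2.08 = 8.32
Total violation = 9.9264 + 8.32 = 18.2464


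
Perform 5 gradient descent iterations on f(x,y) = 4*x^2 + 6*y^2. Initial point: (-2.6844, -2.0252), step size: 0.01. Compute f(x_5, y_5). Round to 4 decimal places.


Gradient descent on f(x,y) = 4*x^2 + 6*y^2.
Starting point: (-2.6844, -2.0252), alpha = 0.01
Step 1: grad_x = 2*4*-2.6844 = -21.4752, grad_y = 2*6*-2.0252 = -24.3024
  x_1 = -2.6844 - 0.01*-21.4752 = -2.4696
  y_1 = -2.0252 - 0.01*-24.3024 = -1.7822
Step 2: grad_x = 2*4*-2.4696 = -19.7572, grad_y = 2*6*-1.7822 = -21.3861
  x_2 = -2.4696 - 0.01*-19.7572 = -2.2721
  y_2 = -1.7822 - 0.01*-21.3861 = -1.5683
Step 3: grad_x = 2*4*-2.2721 = -18.1766, grad_y = 2*6*-1.5683 = -18.8198
  x_3 = -2.2721 - 0.01*-18.1766 = -2.0903
  y_3 = -1.5683 - 0.01*-18.8198 = -1.3801
Step 4: grad_x = 2*4*-2.0903 = -16.7225, grad_y = 2*6*-1.3801 = -16.5614
  x_4 = -2.0903 - 0.01*-16.7225 = -1.9231
  y_4 = -1.3801 - 0.01*-16.5614 = -1.2145
Step 5: grad_x = 2*4*-1.9231 = -15.3847, grad_y = 2*6*-1.2145 = -14.574
  x_5 = -1.9231 - 0.01*-15.3847 = -1.7692
  y_5 = -1.2145 - 0.01*-14.574 = -1.0688
f(-1.7692, -1.0688) = 4*(-1.7692)^2 + 6*(-1.0688)^2 = 19.3743


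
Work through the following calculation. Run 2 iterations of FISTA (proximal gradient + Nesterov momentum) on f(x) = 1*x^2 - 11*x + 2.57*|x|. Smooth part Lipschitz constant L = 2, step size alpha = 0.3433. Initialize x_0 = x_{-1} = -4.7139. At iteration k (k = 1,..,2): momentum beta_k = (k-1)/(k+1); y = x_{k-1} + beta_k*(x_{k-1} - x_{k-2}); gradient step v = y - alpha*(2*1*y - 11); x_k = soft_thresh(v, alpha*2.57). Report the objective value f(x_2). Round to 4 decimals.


FISTA on f(x) = 1*x^2 - 11*x + 2.57*|x|
L = 2, alpha = 0.3433
Iteration 1: beta = 0.0, y = -4.7139 + 0.0*(-4.7139 + 4.7139) = -4.7139
  grad(y) = -20.4278, v = y - alpha*grad = 2.299
  prox(v) = soft_thresh(2.299, 0.8823) = 1.4167
Iteration 2: beta = 0.3333, y = 1.4167 + 0.3333*(1.4167 + 4.7139) = 3.4602
  grad(y) = -4.0796, v = y - alpha*grad = 4.8607
  prox(v) = soft_thresh(4.8607, 0.8823) = 3.9784
f(x_2) = 1*3.9784^2 - 11*3.9784 + 2.57*|3.9784| = -17.7103


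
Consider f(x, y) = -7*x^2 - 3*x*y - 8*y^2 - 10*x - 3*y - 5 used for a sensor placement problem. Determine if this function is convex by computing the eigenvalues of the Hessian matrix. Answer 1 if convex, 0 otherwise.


The Hessian of f(x,y) = -7*x^2 - 3*x*y - 8*y^2 - 10*x - 3*y - 5 is:
H = [[-14, -3], [-3, -16]]
Trace = -14 - 16 = -30
Determinant = -14*-16 - (-3)^2 = 215
Discriminant = (-30)^2 - 4*215 = 40.0
Eigenvalues: lambda_1 = -18.1623, lambda_2 = -11.8377
The function is not convex.

0


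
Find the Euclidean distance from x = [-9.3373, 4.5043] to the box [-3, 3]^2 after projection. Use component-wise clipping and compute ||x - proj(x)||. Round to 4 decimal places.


Project each component onto [-3, 3].
clip(-9.3373) = -3.0, clip(4.5043) = 3.0
Projection = [-3.0, 3.0]
Squared diffs: [40.1614, 2.2629]
Distance = sqrt(42.4243) = 6.5134


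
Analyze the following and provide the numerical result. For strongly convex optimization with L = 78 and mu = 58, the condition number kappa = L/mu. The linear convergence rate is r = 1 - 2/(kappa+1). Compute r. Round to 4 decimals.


Step 1: Compute the condition number.
kappa = L/mu = 78/58 = 1.3448
Step 2: Compute the convergence rate.
r = 1 - 2/(kappa + 1) = 1 - 2*mu/(L + mu) = (L - mu)/(L + mu) = 20/136 = 0.1471


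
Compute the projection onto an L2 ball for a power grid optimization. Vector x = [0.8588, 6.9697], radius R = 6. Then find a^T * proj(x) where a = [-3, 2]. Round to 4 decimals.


Step 1: Compute ||x|| (intermediates to 6 decimals).
||x|| = sqrt(0.8588^2 + 6.9697^2) = 7.022411
Step 2: Project.
Since ||x|| > R, scale = R/||x|| = 6/7.022411 = 0.854407, proj(x) = scale * x
proj(x) = [0.733765, 5.95496]
Step 3: Dot product.
a^T * proj(x) = -3*0.733765 + 2*5.95496 = 9.7086


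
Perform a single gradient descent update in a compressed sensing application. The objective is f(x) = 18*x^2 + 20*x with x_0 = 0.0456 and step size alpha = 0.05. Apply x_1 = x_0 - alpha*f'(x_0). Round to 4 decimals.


We compute the gradient at x_0 and apply the update.
f'(x) = 36*x + 20
f'(0.0456) = 36*0.0456 + 20 = 21.6416
x_1 = 0.0456 - 0.05*21.6416 = -1.0365


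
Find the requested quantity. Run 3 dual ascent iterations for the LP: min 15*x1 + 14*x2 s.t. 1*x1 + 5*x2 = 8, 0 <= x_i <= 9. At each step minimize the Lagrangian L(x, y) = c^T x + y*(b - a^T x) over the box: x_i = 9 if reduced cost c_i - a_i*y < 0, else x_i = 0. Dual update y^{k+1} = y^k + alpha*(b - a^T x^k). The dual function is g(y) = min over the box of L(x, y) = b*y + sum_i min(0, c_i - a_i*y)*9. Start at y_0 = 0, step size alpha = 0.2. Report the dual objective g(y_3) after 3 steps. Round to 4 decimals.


Dual ascent for LP: min 15*x1 + 14*x2, 1*x1 + 5*x2 = 8, 0 <= x_i <= 9
Step 1: y^k = 0.0, reduced costs: (15.0, 14.0)
  x^k = (0.0, 0.0), subgradient = b - a^T x = 8.0
  y^{k+1} = 0.0 + 0.2*8.0 = 1.6
Step 2: y^k = 1.6, reduced costs: (13.4, 6.0)
  x^k = (0.0, 0.0), subgradient = b - a^T x = 8.0
  y^{k+1} = 1.6 + 0.2*8.0 = 3.2
Step 3: y^k = 3.2, reduced costs: (11.8, -2.0)
  x^k = (0.0, 9.0), subgradient = b - a^T x = -37.0
  y^{k+1} = 3.2 + 0.2*-37.0 = -4.2
Dual objective at y_3 = -4.2: reduced costs (19.2, 35.0), box minimizer x = (0.0, 0.0)
g(y_3) = b*y + (c1 - a1*y)*x1 + (c2 - a2*y)*x2 = 8*(-4.2) + 19.2*0.0 + 35.0*0.0 = -33.6 + 0.0 + 0.0 = -33.6


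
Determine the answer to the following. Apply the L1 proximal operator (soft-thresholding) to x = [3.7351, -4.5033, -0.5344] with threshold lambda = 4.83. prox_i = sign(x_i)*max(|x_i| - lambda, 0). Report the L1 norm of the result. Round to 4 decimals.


Soft-thresholding with lambda = 4.83:
prox(3.7351) = sign(3.7351)*max(|3.7351| - 4.83, 0) = 0.0
prox(-4.5033) = sign(-4.5033)*max(|-4.5033| - 4.83, 0) = 0.0
prox(-0.5344) = sign(-0.5344)*max(|-0.5344| - 4.83, 0) = 0.0
prox(x) = [0.0, 0.0, 0.0]
||prox(x)||_1 = 0.0 + 0.0 + 0.0 = 0.0


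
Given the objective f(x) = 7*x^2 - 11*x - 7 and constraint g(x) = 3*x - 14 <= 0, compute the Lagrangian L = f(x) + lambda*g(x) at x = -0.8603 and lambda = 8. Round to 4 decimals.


Step 1: Evaluate f(x).
f(-0.8603) = 7*(-0.8603)^2 - 11*(-0.8603) - 7 = 7.6441
Step 2: Evaluate g(x).
g(-0.8603) = 3*-0.8603 - 14 = -16.5809
Step 3: Compute Lagrangian.
L = 7.6441 + 8*-16.5809 = -125.0031


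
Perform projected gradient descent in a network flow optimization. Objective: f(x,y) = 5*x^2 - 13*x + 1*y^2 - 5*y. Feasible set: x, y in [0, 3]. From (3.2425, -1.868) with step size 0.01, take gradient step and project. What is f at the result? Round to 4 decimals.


Step 1: Compute gradient at (3.2425, -1.868).
grad_x = 2*5*3.2425 - 13 = 19.425
grad_y = 2*1*-1.868 - 5 = -8.736
Step 2: Gradient step.
x_raw = 3.2425 - 0.01*19.425 = 3.0483
y_raw = -1.868 - 0.01*-8.736 = -1.7806
Step 3: Project onto [0, 3].
x_proj = clip(3.0483) = 3.0
y_proj = clip(-1.7806) = 0.0
Step 4: Evaluate f.
f(3.0, 0.0) = 6.0


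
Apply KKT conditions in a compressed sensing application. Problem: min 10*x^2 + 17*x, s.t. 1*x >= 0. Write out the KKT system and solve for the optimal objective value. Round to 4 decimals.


Step 1: Try lambda = 0 (constraint inactive).
x_unc = -17/(2*10) = -0.85
Check: 1*-0.85 = -0.85 < 0 -- violated!
Step 2: Constraint must be active: 1*x = 0
x* = 0/1 = 0.0
lambda = (2*10*0.0 + 17)/1 = 17.0
Step 3: Compute optimal value.
f(x*) = 10*0.0^2 + 17*0.0 = 0.0


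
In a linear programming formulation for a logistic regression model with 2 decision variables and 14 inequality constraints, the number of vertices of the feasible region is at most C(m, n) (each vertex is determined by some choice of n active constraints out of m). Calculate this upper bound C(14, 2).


Each vertex corresponds to some choice of n active constraints out of m, so the number of vertices is at most C(m, n) = m! / (n!(m-n)!).
m = 14, n = 2
Numerator: 14 * 13
Denominator: 2! = 2
C(14, 2) = 91


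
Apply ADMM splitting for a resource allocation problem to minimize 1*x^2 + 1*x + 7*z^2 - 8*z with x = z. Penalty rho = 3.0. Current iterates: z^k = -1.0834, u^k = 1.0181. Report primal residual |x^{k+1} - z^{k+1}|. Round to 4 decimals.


ADMM iteration with rho = 3.0, z^k = -1.0834, u^k = 1.0181
Step 1: x-update.
Minimize 1*x^2 + 1*x + (3.0/2)*(x + 1.0834 + 1.0181)^2
FOC: (2*1 + 3.0)*x = -1 + 3.0*(-1.0834 - 1.0181)
x^{k+1} = -1.4609
Step 2: z-update.
Minimize 7*z^2 - 8*z + (3.0/2)*(-1.4609 - z + 1.0181)^2
FOC: (2*7 + 3.0)*z = 8 + 3.0*(-1.4609 + 1.0181)
z^{k+1} = 0.3924
Step 3: u-update.
u^{k+1} = 1.0181 - 1.4609 - 0.3924 = -0.8352
Step 4: Primal residual = |-1.4609 - 0.3924| = 1.8533


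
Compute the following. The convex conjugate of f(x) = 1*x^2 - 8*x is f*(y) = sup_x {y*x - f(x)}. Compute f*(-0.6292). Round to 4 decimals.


f*(y) = sup_x {y*x - a*x^2 - b*x} = sup_x {(y-b)*x - a*x^2}
FOC: (y - b) - 2a*x = 0 => x* = (y - b)/(2a)
x* = (-0.6292 + 8)/(2*1) = 3.6854
f*(-0.6292) = (y-b)^2/(4a) = (-0.6292 + 8)^2/(4*1)
= 54.3287/4 = 13.5822


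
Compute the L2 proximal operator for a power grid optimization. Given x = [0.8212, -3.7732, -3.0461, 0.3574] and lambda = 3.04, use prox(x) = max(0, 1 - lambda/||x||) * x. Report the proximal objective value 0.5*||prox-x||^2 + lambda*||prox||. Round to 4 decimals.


Step 1: Compute ||x||.
||x|| = 4.9313
Step 2: Compute scaling factor.
scale = max(0, 1 - 3.04/4.9313) = 0.3835
Step 3: prox(x) = [0.315, -1.4471, -1.1683, 0.1371]
||prox(x)|| = 1.8913
Step 4: Proximal objective.
0.5*||prox-x||^2 = 4.6208
lambda*||prox|| = 5.7496
Total = 10.3704


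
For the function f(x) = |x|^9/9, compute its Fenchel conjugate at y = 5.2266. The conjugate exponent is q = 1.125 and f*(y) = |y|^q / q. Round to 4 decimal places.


The conjugate exponent q satisfies 1/p + 1/q = 1.
p = 9, so q = 9/(9 - 1) = 1.125
|y|^q = 5.2266^1.125 = 6.4268
f*(5.2266) = 6.4268 / 1.125 = 5.7127


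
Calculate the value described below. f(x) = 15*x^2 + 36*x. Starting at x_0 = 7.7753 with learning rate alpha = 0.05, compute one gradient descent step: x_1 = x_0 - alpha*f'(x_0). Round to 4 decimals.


We compute the gradient at x_0 and apply the update.
f'(x) = 30*x + 36
f'(7.7753) = 30*7.7753 + 36 = 269.259
x_1 = 7.7753 - 0.05*269.259 = -5.6877


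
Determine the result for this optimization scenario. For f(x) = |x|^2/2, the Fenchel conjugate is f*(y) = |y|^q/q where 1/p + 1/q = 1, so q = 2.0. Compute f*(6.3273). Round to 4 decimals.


The conjugate exponent q satisfies 1/p + 1/q = 1.
p = 2, so q = 2/(2 - 1) = 2.0
|y|^q = 6.3273^2.0 = 40.0347
f*(6.3273) = 40.0347 / 2.0 = 20.0174


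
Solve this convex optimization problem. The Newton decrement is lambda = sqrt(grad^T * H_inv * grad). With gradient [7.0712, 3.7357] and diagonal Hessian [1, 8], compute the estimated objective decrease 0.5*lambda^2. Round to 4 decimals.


Step 1: H is diagonal, so H^(-1) * g = [7.0712, 0.467].
Step 2: g^T H^(-1) g = sum_i g_i^2 / H_ii
  = (7.0712)^2/1 + (3.7357)^2/8
  = 50.0019 + 1.7444 = 51.7463
Step 3: Objective decrease = 0.5 * g^T H^(-1) g = 25.8732


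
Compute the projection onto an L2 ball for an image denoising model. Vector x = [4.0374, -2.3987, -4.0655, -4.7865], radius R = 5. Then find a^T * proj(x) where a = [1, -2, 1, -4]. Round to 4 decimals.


Step 1: Compute ||x|| (intermediates to 6 decimals).
||x|| = sqrt(4.0374^2 + (-2.3987)^2 + (-4.0655)^2 + (-4.7865)^2) = 7.841762
Step 2: Project.
Since ||x|| > R, scale = R/||x|| = 5/7.841762 = 0.637612, proj(x) = scale * x
proj(x) = [2.574295, -1.52944, -2.592212, -3.05193]
Step 3: Dot product.
a^T * proj(x) = 1*2.574295 - 2*(-1.52944) + 1*(-2.592212) - 4*(-3.05193) = 15.2487


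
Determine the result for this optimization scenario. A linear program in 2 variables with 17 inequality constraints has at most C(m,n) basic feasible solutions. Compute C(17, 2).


Each vertex corresponds to some choice of n active constraints out of m, so the number of vertices is at most C(m, n) = m! / (n!(m-n)!).
m = 17, n = 2
Numerator: 17 * 16
Denominator: 2! = 2
C(17, 2) = 136


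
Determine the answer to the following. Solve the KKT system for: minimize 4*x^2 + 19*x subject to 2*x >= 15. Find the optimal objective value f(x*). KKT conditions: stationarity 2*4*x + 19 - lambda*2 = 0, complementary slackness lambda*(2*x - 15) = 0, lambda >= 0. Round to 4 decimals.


Step 1: Try lambda = 0 (constraint inactive).
x_unc = -19/(2*4) = -2.375
Check: 2*-2.375 = -4.75 < 15 -- violated!
Step 2: Constraint must be active: 2*x = 15
x* = 15/2 = 7.5
lambda = (2*4*7.5 + 19)/2 = 39.5
Step 3: Compute optimal value.
f(x*) = 4*7.5^2 + 19*7.5 = 367.5


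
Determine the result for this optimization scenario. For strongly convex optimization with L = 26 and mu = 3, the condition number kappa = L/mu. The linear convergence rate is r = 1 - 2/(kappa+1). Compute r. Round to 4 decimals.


Step 1: Compute the condition number.
kappa = L/mu = 26/3 = 8.6667
Step 2: Compute the convergence rate.
r = 1 - 2/(kappa + 1) = 1 - 2*mu/(L + mu) = (L - mu)/(L + mu) = 23/29 = 0.7931


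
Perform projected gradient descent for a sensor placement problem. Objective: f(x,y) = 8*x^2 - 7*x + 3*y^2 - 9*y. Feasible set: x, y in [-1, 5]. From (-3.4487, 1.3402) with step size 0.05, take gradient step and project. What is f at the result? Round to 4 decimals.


Step 1: Compute gradient at (-3.4487, 1.3402).
grad_x = 2*8*-3.4487 - 7 = -62.1792
grad_y = 2*3*1.3402 - 9 = -0.9588
Step 2: Gradient step.
x_raw = -3.4487 - 0.05*-62.1792 = -0.3397
y_raw = 1.3402 - 0.05*-0.9588 = 1.3881
Step 3: Project onto [-1, 5].
x_proj = clip(-0.3397) = -0.3397
y_proj = clip(1.3881) = 1.3881
Step 4: Evaluate f.
f(-0.3397, 1.3881) = -3.4109
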